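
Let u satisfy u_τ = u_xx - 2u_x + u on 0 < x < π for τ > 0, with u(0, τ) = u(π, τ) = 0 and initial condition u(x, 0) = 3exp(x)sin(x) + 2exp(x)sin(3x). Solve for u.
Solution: Substitute u = exp(x)w, i.e. w = exp(-x)u.
By the product rule, u_x = exp(x)(w_x + w), u_xx = exp(x)(w_xx + 2w_x + w), u_τ = exp(x)w_τ.
Substituting into the PDE and dividing by exp(x): w_τ = (w_xx + 2w_x + w) - 2(w_x + w) + w.
The lower-order terms cancel, leaving the standard heat equation w_τ = w_xx.
Initial data for w: w(x,0) = exp(-x)u(x,0) = 3sin(x) + 2sin(3x). The boundary conditions carry over: w(0,τ) = w(π,τ) = 0.
Solve for w:
  Using separation of variables w = X(x)T(τ):
  Eigenfunctions: sin(nx), n = 1, 2, 3, ...
  General solution: w(x, τ) = Σ c_n sin(nx) exp(-n² τ)
  Matching w(x,0) = 3sin(x) + 2sin(3x) term by term: c_1=3, c_3=2.
Hence w(x,τ) = 3exp(-τ)sin(x) + 2exp(-9τ)sin(3x).
Transform back: u(x,τ) = exp(x)w(x,τ).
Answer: u(x, τ) = 3exp(x)exp(-τ)sin(x) + 2exp(x)exp(-9τ)sin(3x)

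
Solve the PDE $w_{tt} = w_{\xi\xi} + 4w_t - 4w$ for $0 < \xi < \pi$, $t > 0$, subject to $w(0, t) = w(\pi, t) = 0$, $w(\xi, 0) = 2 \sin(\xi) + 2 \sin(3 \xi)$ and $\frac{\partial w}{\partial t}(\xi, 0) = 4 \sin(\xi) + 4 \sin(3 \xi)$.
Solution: Substitute $w = e^{2t}u$, i.e. $u = e^{-2t}w$.
By the product rule, $w_t = e^{2t}(u_t + 2u)$, $w_{tt} = e^{2t}(u_{tt} + 4u_t + 4u)$, $w_{\xi\xi} = e^{2t}u_{\xi\xi}$.
Substituting into the PDE and dividing by $e^{2t}$: $u_{tt} + 4u_t + 4u = u_{\xi\xi} + 4(u_t + 2u) - 4u$.
The lower-order terms cancel, leaving the standard wave equation $u_{tt} = u_{\xi\xi}$.
Initial data for $u$: $u(\xi,0) = w(\xi,0) = 2 \sin(\xi) + 2 \sin(3 \xi)$; $u_t(\xi,0) = w_t(\xi,0) - 2w(\xi,0) = 0$. The boundary conditions carry over: $u(0,t) = u(\pi,t) = 0$.
Solve for $u$:
  Using separation of variables $u = X(\xi)T(t)$:
  Eigenfunctions: $\sin(n\xi)$, $n = 1, 2, 3, \ldots$
  General solution: $u(\xi, t) = \sum [A_n \cos(n t) + B_n \sin(n t)] \sin(n\xi)$
  From $u(\xi,0) = 2 \sin(\xi) + 2 \sin(3 \xi)$: $A_1=2, A_3=2$. From $u_t(\xi,0) = 0$: all $B_n = 0$.
Hence $u(\xi,t) = 2 \sin(\xi) \cos(t) + 2 \sin(3 \xi) \cos(3 t)$.
Transform back: $w(\xi,t) = e^{2t}u(\xi,t)$.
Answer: $w(\xi, t) = 2 e^{2 t} \sin(\xi) \cos(t) + 2 e^{2 t} \sin(3 \xi) \cos(3 t)$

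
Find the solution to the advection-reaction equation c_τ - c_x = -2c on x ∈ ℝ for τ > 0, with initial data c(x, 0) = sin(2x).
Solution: Substitute c = exp(-2τ)u.
Then c_τ = exp(-2τ)(u_τ - 2u), c_x = exp(-2τ)u_x; substituting and dividing by exp(-2τ), the lower-order terms cancel: u_τ - u_x = 0 (standard advection equation).
Data for u: u(x,0) = c(x,0) = sin(2x).
By characteristics (dx/dτ = -1), u(x,τ) = f(x + τ) with f = u(·, 0).
So u(x,τ) = sin(2x + 2τ), and c(x,τ) = exp(-2τ)u(x,τ).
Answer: c(x, τ) = exp(-2τ)sin(2x + 2τ)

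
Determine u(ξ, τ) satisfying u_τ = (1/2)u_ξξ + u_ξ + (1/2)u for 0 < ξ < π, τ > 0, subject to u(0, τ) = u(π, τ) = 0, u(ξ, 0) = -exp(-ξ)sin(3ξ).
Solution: Substitute u = exp(-ξ)w.
Then u_ξ = exp(-ξ)(w_ξ - w), u_ξξ = exp(-ξ)(w_ξξ - 2w_ξ + w), u_τ = exp(-ξ)w_τ; substituting and dividing by exp(-ξ), the lower-order terms cancel: w_τ = (1/2)w_ξξ (standard heat equation).
Data for w: w(ξ,0) = exp(ξ)u(ξ,0) = -sin(3ξ). The boundary conditions carry over: w(0,τ) = w(π,τ) = 0.
Separating variables: w = Σ c_n exp(-n²τ/2) sin(nξ). From w(ξ,0) = -sin(3ξ): c_3=-1.
So w(ξ,τ) = -exp(-9τ/2)sin(3ξ), and u(ξ,τ) = exp(-ξ)w(ξ,τ).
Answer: u(ξ, τ) = -exp(-ξ)exp(-9τ/2)sin(3ξ)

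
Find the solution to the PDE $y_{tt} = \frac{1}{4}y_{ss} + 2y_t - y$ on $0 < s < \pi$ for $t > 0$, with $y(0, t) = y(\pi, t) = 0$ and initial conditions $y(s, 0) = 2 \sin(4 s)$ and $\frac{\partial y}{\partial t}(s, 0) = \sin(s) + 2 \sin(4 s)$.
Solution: Substitute $y = e^{t}u$, i.e. $u = e^{-t}y$.
By the product rule, $y_t = e^{t}(u_t + u)$, $y_{tt} = e^{t}(u_{tt} + 2u_t + u)$, $y_{ss} = e^{t}u_{ss}$.
Substituting into the PDE and dividing by $e^{t}$: $u_{tt} + 2u_t + u = \frac{1}{4}u_{ss} + 2(u_t + u) - u$.
The lower-order terms cancel, leaving the standard wave equation $u_{tt} = \frac{1}{4}u_{ss}$.
Initial data for $u$: $u(s,0) = y(s,0) = 2 \sin(4 s)$; $u_t(s,0) = y_t(s,0) - y(s,0) = \sin(s)$. The boundary conditions carry over: $u(0,t) = u(\pi,t) = 0$.
Solve for $u$:
  Using separation of variables $u = X(s)T(t)$:
  Eigenfunctions: $\sin(ns)$, $n = 1, 2, 3, \ldots$
  General solution: $u(s, t) = \sum [A_n \cos(n t/2) + B_n \sin(n t/2)] \sin(ns)$
  From $u(s,0) = 2 \sin(4 s)$: $A_4=2$. From $u_t(s,0) = \sin(s)$, using $u_t(s,0) = \sum \omega_n B_n \sin(ns)$ with $\omega_n = n/2$: $B_1 = 1/(1/2) = 2$.
Hence $u(s,t) = 2 \sin(s) \sin(t/2) + 2 \sin(4 s) \cos(2 t)$.
Transform back: $y(s,t) = e^{t}u(s,t)$.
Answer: $y(s, t) = 2 e^{t} \sin(s) \sin(t/2) + 2 e^{t} \sin(4 s) \cos(2 t)$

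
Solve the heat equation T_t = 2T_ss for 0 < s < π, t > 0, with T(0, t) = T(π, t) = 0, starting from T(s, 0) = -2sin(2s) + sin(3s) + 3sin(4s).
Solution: Using separation of variables T = X(s)G(t):
Eigenfunctions: sin(ns), n = 1, 2, 3, ...
General solution: T(s, t) = Σ c_n sin(ns) exp(-2n² t)
Matching T(s,0) = -2sin(2s) + sin(3s) + 3sin(4s) term by term: c_2=-2, c_3=1, c_4=3.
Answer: T(s, t) = -2exp(-8t)sin(2s) + exp(-18t)sin(3s) + 3exp(-32t)sin(4s)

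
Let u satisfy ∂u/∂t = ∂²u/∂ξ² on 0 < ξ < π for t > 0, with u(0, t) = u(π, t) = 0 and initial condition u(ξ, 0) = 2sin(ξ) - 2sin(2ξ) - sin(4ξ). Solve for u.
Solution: Separating variables: u = Σ c_n exp(-n²t) sin(nξ). From u(ξ,0) = 2sin(ξ) - 2sin(2ξ) - sin(4ξ): c_1=2, c_2=-2, c_4=-1.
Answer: u(ξ, t) = 2exp(-t)sin(ξ) - 2exp(-4t)sin(2ξ) - exp(-16t)sin(4ξ)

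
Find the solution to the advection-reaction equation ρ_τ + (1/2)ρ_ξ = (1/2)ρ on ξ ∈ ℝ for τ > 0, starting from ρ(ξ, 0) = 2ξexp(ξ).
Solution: Substitute ρ = exp(ξ)u.
Then ρ_ξ = exp(ξ)(u_ξ + u), ρ_τ = exp(ξ)u_τ; substituting and dividing by exp(ξ), the lower-order terms cancel: u_τ + (1/2)u_ξ = 0 (standard advection equation).
Data for u: u(ξ,0) = exp(-ξ)ρ(ξ,0) = 2ξ.
By characteristics (dξ/dτ = 1/2), u(ξ,τ) = f(ξ - (1/2)τ) with f = u(·, 0).
So u(ξ,τ) = 2ξ - τ, and ρ(ξ,τ) = exp(ξ)u(ξ,τ).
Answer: ρ(ξ, τ) = 2ξexp(ξ) - τexp(ξ)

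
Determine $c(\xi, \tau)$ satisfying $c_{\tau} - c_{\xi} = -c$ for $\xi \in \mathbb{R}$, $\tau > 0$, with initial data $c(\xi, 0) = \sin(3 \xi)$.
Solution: Substitute $c = e^{-\tau}u$.
Then $c_{\tau} = e^{-\tau}(u_{\tau} - u)$, $c_{\xi} = e^{-\tau}u_{\xi}$; substituting and dividing by $e^{-\tau}$, the lower-order terms cancel: $u_{\tau} - u_{\xi} = 0$ (standard advection equation).
Data for $u$: $u(\xi,0) = c(\xi,0) = \sin(3 \xi)$.
By characteristics ($d\xi/d\tau = -1$), $u(\xi,\tau) = f(\xi + \tau)$ with $f = u( \cdot , 0)$.
So $u(\xi,\tau) = \sin(3 \xi + 3 \tau)$, and $c(\xi,\tau) = e^{-\tau}u(\xi,\tau)$.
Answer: $c(\xi, \tau) = e^{-\tau} \sin(3 \tau + 3 \xi)$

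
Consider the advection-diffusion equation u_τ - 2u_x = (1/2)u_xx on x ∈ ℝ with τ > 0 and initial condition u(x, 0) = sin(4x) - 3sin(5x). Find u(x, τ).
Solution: Change to a moving frame: let η = x + 2τ, σ = τ and write u(x,τ) = w(η,σ).
By the chain rule u_τ = w_σ + 2w_η, u_x = w_η, u_xx = w_ηη.
Then u_τ - 2u_x = w_σ: the advection term cancels and the PDE becomes the heat equation w_σ = (1/2)w_ηη on η ∈ ℝ.
Initial data: w(η,0) = u(η,0) = sin(4η) - 3sin(5η).
On η ∈ ℝ each mode satisfies (sin(nη))″ = -n² sin(nη), so exp(-n²σ/2) sin(nη) solves the heat equation; by superposition w(η,σ) = Σ c_n exp(-n²σ/2) sin(nη).
Reading off the coefficients: c_4=1, c_5=-3, so w(η,σ) = exp(-8σ)sin(4η) - 3exp(-25σ/2)sin(5η).
Substituting back η = x + 2τ, σ = τ: u(x,τ) = w(x + 2τ, τ).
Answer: u(x, τ) = exp(-8τ)sin(4x + 8τ) - 3exp(-25τ/2)sin(5x + 10τ)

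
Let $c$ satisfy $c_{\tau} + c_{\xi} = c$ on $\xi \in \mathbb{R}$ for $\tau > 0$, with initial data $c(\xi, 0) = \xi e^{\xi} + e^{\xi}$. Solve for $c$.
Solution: Substitute $c = e^{\xi}u$, i.e. $u = e^{-\xi}c$.
By the product rule, $c_{\xi} = e^{\xi}(u_{\xi} + u)$, $c_{\tau} = e^{\xi}u_{\tau}$.
Substituting into the PDE and dividing by $e^{\xi}$: $u_{\tau} + (u_{\xi} + u) = u$.
The lower-order terms cancel, leaving the standard advection equation $u_{\tau} + u_{\xi} = 0$.
Initial data for $u$: $u(\xi,0) = e^{-\xi}c(\xi,0) = \xi + 1$.
Solve for $u$:
  By method of characteristics (waves move right with speed 1):
  Along characteristics $\xi - \tau =$ const, $u$ is constant, so $u(\xi,\tau) = f(\xi - \tau)$ with $f = u( \cdot , 0)$.
Hence $u(\xi,\tau) = \xi - \tau + 1$.
Transform back: $c(\xi,\tau) = e^{\xi}u(\xi,\tau)$.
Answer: $c(\xi, \tau) = - \tau e^{\xi} + \xi e^{\xi} + e^{\xi}$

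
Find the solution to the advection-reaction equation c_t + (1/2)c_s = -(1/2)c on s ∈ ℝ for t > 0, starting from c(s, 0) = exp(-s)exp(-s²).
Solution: Substitute c = exp(-s)u, i.e. u = exp(s)c.
By the product rule, c_s = exp(-s)(u_s - u), c_t = exp(-s)u_t.
Substituting into the PDE and dividing by exp(-s): u_t + (1/2)(u_s - u) = -(1/2)u.
The lower-order terms cancel, leaving the standard advection equation u_t + (1/2)u_s = 0.
Initial data for u: u(s,0) = exp(s)c(s,0) = exp(-s²).
Solve for u:
  By method of characteristics (waves move right with speed 1/2):
  Along characteristics s - (1/2)t = const, u is constant, so u(s,t) = f(s - (1/2)t) with f = u(·, 0).
Hence u(s,t) = exp(-(s - t/2)²).
Transform back: c(s,t) = exp(-s)u(s,t).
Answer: c(s, t) = exp(-s)exp(-(s - t/2)²)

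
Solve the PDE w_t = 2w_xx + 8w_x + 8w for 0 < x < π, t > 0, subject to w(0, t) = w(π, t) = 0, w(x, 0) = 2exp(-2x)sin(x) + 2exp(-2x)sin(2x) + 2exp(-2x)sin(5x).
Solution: Substitute w = exp(-2x)u.
Then w_x = exp(-2x)(u_x - 2u), w_xx = exp(-2x)(u_xx - 4u_x + 4u), w_t = exp(-2x)u_t; substituting and dividing by exp(-2x), the lower-order terms cancel: u_t = 2u_xx (standard heat equation).
Data for u: u(x,0) = exp(2x)w(x,0) = 2sin(x) + 2sin(2x) + 2sin(5x). The boundary conditions carry over: u(0,t) = u(π,t) = 0.
Separating variables: u = Σ c_n exp(-2n²t) sin(nx). From u(x,0) = 2sin(x) + 2sin(2x) + 2sin(5x): c_1=2, c_2=2, c_5=2.
So u(x,t) = 2exp(-2t)sin(x) + 2exp(-8t)sin(2x) + 2exp(-50t)sin(5x), and w(x,t) = exp(-2x)u(x,t).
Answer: w(x, t) = 2exp(-2t)exp(-2x)sin(x) + 2exp(-8t)exp(-2x)sin(2x) + 2exp(-50t)exp(-2x)sin(5x)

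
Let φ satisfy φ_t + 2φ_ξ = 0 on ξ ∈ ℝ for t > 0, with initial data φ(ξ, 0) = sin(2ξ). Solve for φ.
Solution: By method of characteristics (waves move right with speed 2):
Along characteristics ξ - 2t = const, φ is constant, so φ(ξ,t) = f(ξ - 2t) with f = φ(·, 0).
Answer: φ(ξ, t) = -sin(4t - 2ξ)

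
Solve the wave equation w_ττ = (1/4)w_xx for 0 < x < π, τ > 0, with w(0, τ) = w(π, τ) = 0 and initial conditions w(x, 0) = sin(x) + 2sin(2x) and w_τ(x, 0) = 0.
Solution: Separating variables: w = Σ [A_n cos(ω_n τ) + B_n sin(ω_n τ)] sin(nx), ω_n = n/2. From ICs: A_1=1, A_2=2.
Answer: w(x, τ) = sin(x)cos(τ/2) + 2sin(2x)cos(τ)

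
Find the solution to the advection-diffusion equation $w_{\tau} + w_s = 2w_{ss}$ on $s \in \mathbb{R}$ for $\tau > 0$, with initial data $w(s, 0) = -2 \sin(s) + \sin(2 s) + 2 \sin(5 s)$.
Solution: Change to a moving frame: let $\eta = s - \tau$, $\sigma = \tau$ and write $w(s,\tau) = u(\eta,\sigma)$.
By the chain rule $w_{\tau} = u_{\sigma} - u_{\eta}$, $w_s = u_{\eta}$, $w_{ss} = u_{\eta\eta}$.
Then $w_{\tau} + w_s = u_{\sigma}$: the advection term cancels and the PDE becomes the heat equation $u_{\sigma} = 2u_{\eta\eta}$ on $\eta \in \mathbb{R}$.
Initial data: $u(\eta,0) = w(\eta,0) = -2 \sin(\eta) + \sin(2 \eta) + 2 \sin(5 \eta)$.
On $\eta \in \mathbb{R}$ each mode satisfies $(\sin(n\eta))'' = -n^2 \sin(n\eta)$, so $e^{-2n^2\sigma} \sin(n\eta)$ solves the heat equation; by superposition $u(\eta,\sigma) = \sum c_n e^{-2n^2\sigma} \sin(n\eta)$.
Reading off the coefficients: $c_1=-2, c_2=1, c_5=2$, so $u(\eta,\sigma) = -2 e^{-2 \sigma} \sin(\eta) + e^{-8 \sigma} \sin(2 \eta) + 2 e^{-50 \sigma} \sin(5 \eta)$.
Substituting back $\eta = s - \tau$, $\sigma = \tau$: $w(s,\tau) = u(s - \tau, \tau)$.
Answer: $w(s, \tau) = 2 e^{-2 \tau} \sin(\tau - s) -  e^{-8 \tau} \sin(2 \tau - 2 s) - 2 e^{-50 \tau} \sin(5 \tau - 5 s)$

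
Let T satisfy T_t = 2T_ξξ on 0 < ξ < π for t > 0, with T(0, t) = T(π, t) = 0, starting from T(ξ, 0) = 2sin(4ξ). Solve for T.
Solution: Using separation of variables T = X(ξ)G(t):
Eigenfunctions: sin(nξ), n = 1, 2, 3, ...
General solution: T(ξ, t) = Σ c_n sin(nξ) exp(-2n² t)
Matching T(ξ,0) = 2sin(4ξ) term by term: c_4=2.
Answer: T(ξ, t) = 2exp(-32t)sin(4ξ)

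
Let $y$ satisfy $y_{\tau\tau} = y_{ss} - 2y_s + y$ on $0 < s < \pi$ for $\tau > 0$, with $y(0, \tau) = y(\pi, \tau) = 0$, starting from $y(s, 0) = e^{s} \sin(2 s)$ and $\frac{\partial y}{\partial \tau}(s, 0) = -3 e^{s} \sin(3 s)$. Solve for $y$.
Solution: Substitute $y = e^{s}u$, i.e. $u = e^{-s}y$.
By the product rule, $y_s = e^{s}(u_s + u)$, $y_{ss} = e^{s}(u_{ss} + 2u_s + u)$, $y_{\tau\tau} = e^{s}u_{\tau\tau}$.
Substituting into the PDE and dividing by $e^{s}$: $u_{\tau\tau} = (u_{ss} + 2u_s + u) - 2(u_s + u) + u$.
The lower-order terms cancel, leaving the standard wave equation $u_{\tau\tau} = u_{ss}$.
Initial data for $u$: $u(s,0) = e^{-s}y(s,0) = \sin(2 s)$; $u_{\tau}(s,0) = e^{-s}y_{\tau}(s,0) = -3 \sin(3 s)$. The boundary conditions carry over: $u(0,\tau) = u(\pi,\tau) = 0$.
Solve for $u$:
  Using separation of variables $u = X(s)T(\tau)$:
  Eigenfunctions: $\sin(ns)$, $n = 1, 2, 3, \ldots$
  General solution: $u(s, \tau) = \sum [A_n \cos(n \tau) + B_n \sin(n \tau)] \sin(ns)$
  From $u(s,0) = \sin(2 s)$: $A_2=1$. From $u_{\tau}(s,0) = -3 \sin(3 s)$, using $u_{\tau}(s,0) = \sum \omega_n B_n \sin(ns)$ with $\omega_n = n$: $B_3 = (-3)/3 = -1$.
Hence $u(s,\tau) = \sin(2 s) \cos(2 \tau) - \sin(3 s) \sin(3 \tau)$.
Transform back: $y(s,\tau) = e^{s}u(s,\tau)$.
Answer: $y(s, \tau) = - e^{s} \sin(3 \tau) \sin(3 s) + e^{s} \sin(2 s) \cos(2 \tau)$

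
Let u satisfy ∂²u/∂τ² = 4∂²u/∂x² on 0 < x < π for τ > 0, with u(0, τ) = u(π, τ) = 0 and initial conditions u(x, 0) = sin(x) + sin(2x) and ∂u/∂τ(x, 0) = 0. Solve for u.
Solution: Separating variables: u = Σ [A_n cos(ω_n τ) + B_n sin(ω_n τ)] sin(nx), ω_n = 2n. From ICs: A_1=1, A_2=1.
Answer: u(x, τ) = sin(x)cos(2τ) + sin(2x)cos(4τ)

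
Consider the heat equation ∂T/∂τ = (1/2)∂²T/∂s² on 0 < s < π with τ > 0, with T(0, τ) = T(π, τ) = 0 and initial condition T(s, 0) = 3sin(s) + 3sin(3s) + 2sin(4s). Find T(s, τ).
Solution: Using separation of variables T = X(s)G(τ):
Eigenfunctions: sin(ns), n = 1, 2, 3, ...
General solution: T(s, τ) = Σ c_n sin(ns) exp(-n² τ/2)
Matching T(s,0) = 3sin(s) + 3sin(3s) + 2sin(4s) term by term: c_1=3, c_3=3, c_4=2.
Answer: T(s, τ) = 2exp(-8τ)sin(4s) + 3exp(-τ/2)sin(s) + 3exp(-9τ/2)sin(3s)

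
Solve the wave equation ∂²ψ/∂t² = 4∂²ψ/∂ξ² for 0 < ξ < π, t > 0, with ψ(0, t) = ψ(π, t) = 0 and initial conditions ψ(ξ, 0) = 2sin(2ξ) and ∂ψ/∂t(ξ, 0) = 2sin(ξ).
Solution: Using separation of variables ψ = X(ξ)T(t):
Eigenfunctions: sin(nξ), n = 1, 2, 3, ...
General solution: ψ(ξ, t) = Σ [A_n cos(2n t) + B_n sin(2n t)] sin(nξ)
From ψ(ξ,0) = 2sin(2ξ): A_2=2. From ψ_t(ξ,0) = 2sin(ξ), using ψ_t(ξ,0) = Σ ω_n B_n sin(nξ) with ω_n = 2n: B_1 = 2/2 = 1.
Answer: ψ(ξ, t) = sin(2t)sin(ξ) + 2sin(2ξ)cos(4t)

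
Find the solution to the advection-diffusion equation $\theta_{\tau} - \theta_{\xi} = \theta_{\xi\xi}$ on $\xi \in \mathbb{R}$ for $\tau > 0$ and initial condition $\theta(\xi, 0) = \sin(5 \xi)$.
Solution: Change to a moving frame: let $\eta = \xi + \tau$, $\sigma = \tau$ and write $\theta(\xi,\tau) = u(\eta,\sigma)$.
By the chain rule $\theta_{\tau} = u_{\sigma} + u_{\eta}$, $\theta_{\xi} = u_{\eta}$, $\theta_{\xi\xi} = u_{\eta\eta}$.
Then $\theta_{\tau} - \theta_{\xi} = u_{\sigma}$: the advection term cancels and the PDE becomes the heat equation $u_{\sigma} = u_{\eta\eta}$ on $\eta \in \mathbb{R}$.
Initial data: $u(\eta,0) = \theta(\eta,0) = \sin(5 \eta)$.
On $\eta \in \mathbb{R}$ each mode satisfies $(\sin(n\eta))'' = -n^2 \sin(n\eta)$, so $e^{-n^2\sigma} \sin(n\eta)$ solves the heat equation; by superposition $u(\eta,\sigma) = \sum c_n e^{-n^2\sigma} \sin(n\eta)$.
Reading off the coefficients: $c_5=1$, so $u(\eta,\sigma) = e^{-25 \sigma} \sin(5 \eta)$.
Substituting back $\eta = \xi + \tau$, $\sigma = \tau$: $\theta(\xi,\tau) = u(\xi + \tau, \tau)$.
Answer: $\theta(\xi, \tau) = e^{-25 \tau} \sin(5 \tau + 5 \xi)$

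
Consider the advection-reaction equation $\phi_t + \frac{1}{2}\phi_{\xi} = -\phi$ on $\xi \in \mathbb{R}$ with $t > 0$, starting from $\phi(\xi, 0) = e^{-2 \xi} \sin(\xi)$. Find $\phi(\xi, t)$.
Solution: Substitute $\phi = e^{-2\xi}u$.
Then $\phi_{\xi} = e^{-2\xi}(u_{\xi} - 2u)$, $\phi_t = e^{-2\xi}u_t$; substituting and dividing by $e^{-2\xi}$, the lower-order terms cancel: $u_t + \frac{1}{2}u_{\xi} = 0$ (standard advection equation).
Data for $u$: $u(\xi,0) = e^{2\xi}\phi(\xi,0) = \sin(\xi)$.
By characteristics ($d\xi/dt = 1/2$), $u(\xi,t) = f(\xi - \frac{1}{2}t)$ with $f = u( \cdot , 0)$.
So $u(\xi,t) = - \sin(t/2 - \xi)$, and $\phi(\xi,t) = e^{-2\xi}u(\xi,t)$.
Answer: $\phi(\xi, t) = e^{-2 \xi} \sin(\xi - t/2)$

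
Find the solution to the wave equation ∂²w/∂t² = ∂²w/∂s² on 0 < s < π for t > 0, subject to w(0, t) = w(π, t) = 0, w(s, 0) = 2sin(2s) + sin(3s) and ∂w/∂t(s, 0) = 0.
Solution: Separating variables: w = Σ [A_n cos(ω_n t) + B_n sin(ω_n t)] sin(ns), ω_n = n. From ICs: A_2=2, A_3=1.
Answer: w(s, t) = 2sin(2s)cos(2t) + sin(3s)cos(3t)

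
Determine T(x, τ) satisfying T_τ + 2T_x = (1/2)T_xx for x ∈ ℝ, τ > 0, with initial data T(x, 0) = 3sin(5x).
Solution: Change to a moving frame: let η = x - 2τ, σ = τ and write T(x,τ) = u(η,σ).
By the chain rule T_τ = u_σ - 2u_η, T_x = u_η, T_xx = u_ηη.
Then T_τ + 2T_x = u_σ: the advection term cancels and the PDE becomes the heat equation u_σ = (1/2)u_ηη on η ∈ ℝ.
Initial data: u(η,0) = T(η,0) = 3sin(5η).
On η ∈ ℝ each mode satisfies (sin(nη))″ = -n² sin(nη), so exp(-n²σ/2) sin(nη) solves the heat equation; by superposition u(η,σ) = Σ c_n exp(-n²σ/2) sin(nη).
Reading off the coefficients: c_5=3, so u(η,σ) = 3exp(-25σ/2)sin(5η).
Substituting back η = x - 2τ, σ = τ: T(x,τ) = u(x - 2τ, τ).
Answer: T(x, τ) = 3exp(-25τ/2)sin(5x - 10τ)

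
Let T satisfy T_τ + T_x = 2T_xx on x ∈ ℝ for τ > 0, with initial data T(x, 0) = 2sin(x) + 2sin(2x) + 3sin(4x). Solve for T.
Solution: Change to a moving frame: let η = x - τ, σ = τ and write T(x,τ) = u(η,σ).
By the chain rule T_τ = u_σ - u_η, T_x = u_η, T_xx = u_ηη.
Then T_τ + T_x = u_σ: the advection term cancels and the PDE becomes the heat equation u_σ = 2u_ηη on η ∈ ℝ.
Initial data: u(η,0) = T(η,0) = 2sin(η) + 2sin(2η) + 3sin(4η).
On η ∈ ℝ each mode satisfies (sin(nη))″ = -n² sin(nη), so exp(-2n²σ) sin(nη) solves the heat equation; by superposition u(η,σ) = Σ c_n exp(-2n²σ) sin(nη).
Reading off the coefficients: c_1=2, c_2=2, c_4=3, so u(η,σ) = 2exp(-2σ)sin(η) + 2exp(-8σ)sin(2η) + 3exp(-32σ)sin(4η).
Substituting back η = x - τ, σ = τ: T(x,τ) = u(x - τ, τ).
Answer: T(x, τ) = 2exp(-2τ)sin(x - τ) + 2exp(-8τ)sin(2x - 2τ) + 3exp(-32τ)sin(4x - 4τ)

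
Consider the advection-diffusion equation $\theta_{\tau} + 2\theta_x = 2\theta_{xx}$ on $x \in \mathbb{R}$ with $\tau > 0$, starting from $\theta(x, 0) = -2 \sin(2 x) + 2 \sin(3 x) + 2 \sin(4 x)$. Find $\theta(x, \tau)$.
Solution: Moving frame: $\eta = x - 2\tau$, $\sigma = \tau$, $\theta = u(\eta,\sigma)$, so $\theta_{\tau} = u_{\sigma} - 2u_{\eta}$ and $\theta_{xx} = u_{\eta\eta}$.
Hence $\theta_{\tau} + 2\theta_x = u_{\sigma}$ and the PDE becomes the heat equation $u_{\sigma} = 2u_{\eta\eta}$ on $\eta \in \mathbb{R}$.
Initial data: $u(\eta,0) = \theta(\eta,0) = -2 \sin(2 \eta) + 2 \sin(3 \eta) + 2 \sin(4 \eta)$. Each mode $\sin(n\eta)$ decays as $e^{-2n^2\sigma}$ on $\mathbb{R}$, so $u(\eta,\sigma) = \sum c_n e^{-2n^2\sigma} \sin(n\eta)$ with $c_2=-2, c_3=2, c_4=2$: $u(\eta,\sigma) = -2 e^{-8 \sigma} \sin(2 \eta) + 2 e^{-18 \sigma} \sin(3 \eta) + 2 e^{-32 \sigma} \sin(4 \eta)$.
Substituting back: $\theta(x,\tau) = u(x - 2\tau, \tau)$.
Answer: $\theta(x, \tau) = 2 e^{-8 \tau} \sin(4 \tau - 2 x) - 2 e^{-18 \tau} \sin(6 \tau - 3 x) - 2 e^{-32 \tau} \sin(8 \tau - 4 x)$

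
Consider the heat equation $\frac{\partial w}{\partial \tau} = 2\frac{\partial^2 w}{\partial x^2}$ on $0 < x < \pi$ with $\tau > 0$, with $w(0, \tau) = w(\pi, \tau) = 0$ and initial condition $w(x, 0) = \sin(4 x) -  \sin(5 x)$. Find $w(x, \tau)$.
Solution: Using separation of variables $w = X(x)T(\tau)$:
Eigenfunctions: $\sin(nx)$, $n = 1, 2, 3, \ldots$
General solution: $w(x, \tau) = \sum c_n \sin(nx) e^{-2n^2 \tau}$
Matching $w(x,0) = \sin(4 x) - \sin(5 x)$ term by term: $c_4=1, c_5=-1$.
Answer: $w(x, \tau) = e^{-32 \tau} \sin(4 x) -  e^{-50 \tau} \sin(5 x)$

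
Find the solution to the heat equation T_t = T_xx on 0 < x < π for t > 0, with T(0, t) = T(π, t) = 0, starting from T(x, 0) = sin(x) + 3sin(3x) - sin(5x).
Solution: Using separation of variables T = X(x)G(t):
Eigenfunctions: sin(nx), n = 1, 2, 3, ...
General solution: T(x, t) = Σ c_n sin(nx) exp(-n² t)
Matching T(x,0) = sin(x) + 3sin(3x) - sin(5x) term by term: c_1=1, c_3=3, c_5=-1.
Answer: T(x, t) = exp(-t)sin(x) + 3exp(-9t)sin(3x) - exp(-25t)sin(5x)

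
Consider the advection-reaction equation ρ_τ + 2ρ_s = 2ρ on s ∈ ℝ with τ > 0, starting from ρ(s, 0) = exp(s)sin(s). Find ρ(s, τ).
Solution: Substitute ρ = exp(s)u.
Then ρ_s = exp(s)(u_s + u), ρ_τ = exp(s)u_τ; substituting and dividing by exp(s), the lower-order terms cancel: u_τ + 2u_s = 0 (standard advection equation).
Data for u: u(s,0) = exp(-s)ρ(s,0) = sin(s).
By characteristics (ds/dτ = 2), u(s,τ) = f(s - 2τ) with f = u(·, 0).
So u(s,τ) = sin(s - 2τ), and ρ(s,τ) = exp(s)u(s,τ).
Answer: ρ(s, τ) = exp(s)sin(s - 2τ)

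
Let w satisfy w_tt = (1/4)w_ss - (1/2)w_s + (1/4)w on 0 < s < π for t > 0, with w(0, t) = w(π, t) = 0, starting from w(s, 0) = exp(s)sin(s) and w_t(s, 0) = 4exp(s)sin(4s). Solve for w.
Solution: Substitute w = exp(s)u, i.e. u = exp(-s)w.
By the product rule, w_s = exp(s)(u_s + u), w_ss = exp(s)(u_ss + 2u_s + u), w_tt = exp(s)u_tt.
Substituting into the PDE and dividing by exp(s): u_tt = (1/4)(u_ss + 2u_s + u) - (1/2)(u_s + u) + (1/4)u.
The lower-order terms cancel, leaving the standard wave equation u_tt = (1/4)u_ss.
Initial data for u: u(s,0) = exp(-s)w(s,0) = sin(s); u_t(s,0) = exp(-s)w_t(s,0) = 4sin(4s). The boundary conditions carry over: u(0,t) = u(π,t) = 0.
Solve for u:
  Using separation of variables u = X(s)T(t):
  Eigenfunctions: sin(ns), n = 1, 2, 3, ...
  General solution: u(s, t) = Σ [A_n cos(n t/2) + B_n sin(n t/2)] sin(ns)
  From u(s,0) = sin(s): A_1=1. From u_t(s,0) = 4sin(4s), using u_t(s,0) = Σ ω_n B_n sin(ns) with ω_n = n/2: B_4 = 4/2 = 2.
Hence u(s,t) = sin(s)cos(t/2) + 2sin(4s)sin(2t).
Transform back: w(s,t) = exp(s)u(s,t).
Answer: w(s, t) = exp(s)sin(s)cos(t/2) + 2exp(s)sin(4s)sin(2t)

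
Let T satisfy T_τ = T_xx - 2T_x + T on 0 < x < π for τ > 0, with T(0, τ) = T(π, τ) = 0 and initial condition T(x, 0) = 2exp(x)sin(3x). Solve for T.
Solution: Substitute T = exp(x)u.
Then T_x = exp(x)(u_x + u), T_xx = exp(x)(u_xx + 2u_x + u), T_τ = exp(x)u_τ; substituting and dividing by exp(x), the lower-order terms cancel: u_τ = u_xx (standard heat equation).
Data for u: u(x,0) = exp(-x)T(x,0) = 2sin(3x). The boundary conditions carry over: u(0,τ) = u(π,τ) = 0.
Separating variables: u = Σ c_n exp(-n²τ) sin(nx). From u(x,0) = 2sin(3x): c_3=2.
So u(x,τ) = 2exp(-9τ)sin(3x), and T(x,τ) = exp(x)u(x,τ).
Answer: T(x, τ) = 2exp(x)exp(-9τ)sin(3x)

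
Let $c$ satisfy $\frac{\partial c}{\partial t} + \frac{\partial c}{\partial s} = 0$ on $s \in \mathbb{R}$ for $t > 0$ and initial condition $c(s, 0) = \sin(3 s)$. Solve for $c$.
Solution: By method of characteristics (waves move right with speed 1):
Along characteristics $s - t =$ const, $c$ is constant, so $c(s,t) = f(s - t)$ with $f = c( \cdot , 0)$.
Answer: $c(s, t) = \sin(3 s - 3 t)$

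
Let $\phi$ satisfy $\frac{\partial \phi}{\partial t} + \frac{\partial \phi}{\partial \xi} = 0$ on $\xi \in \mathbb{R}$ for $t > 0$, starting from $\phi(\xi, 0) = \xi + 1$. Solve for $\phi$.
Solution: By method of characteristics (waves move right with speed 1):
Along characteristics $\xi - t =$ const, $\phi$ is constant, so $\phi(\xi,t) = f(\xi - t)$ with $f = \phi( \cdot , 0)$.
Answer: $\phi(\xi, t) = \xi -  t + 1$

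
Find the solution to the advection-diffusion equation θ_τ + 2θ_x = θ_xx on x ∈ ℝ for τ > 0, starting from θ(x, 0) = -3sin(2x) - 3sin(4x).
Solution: Change to a moving frame: let η = x - 2τ, σ = τ and write θ(x,τ) = u(η,σ).
By the chain rule θ_τ = u_σ - 2u_η, θ_x = u_η, θ_xx = u_ηη.
Then θ_τ + 2θ_x = u_σ: the advection term cancels and the PDE becomes the heat equation u_σ = u_ηη on η ∈ ℝ.
Initial data: u(η,0) = θ(η,0) = -3sin(2η) - 3sin(4η).
On η ∈ ℝ each mode satisfies (sin(nη))″ = -n² sin(nη), so exp(-n²σ) sin(nη) solves the heat equation; by superposition u(η,σ) = Σ c_n exp(-n²σ) sin(nη).
Reading off the coefficients: c_2=-3, c_4=-3, so u(η,σ) = -3exp(-4σ)sin(2η) - 3exp(-16σ)sin(4η).
Substituting back η = x - 2τ, σ = τ: θ(x,τ) = u(x - 2τ, τ).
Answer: θ(x, τ) = -3exp(-4τ)sin(2x - 4τ) - 3exp(-16τ)sin(4x - 8τ)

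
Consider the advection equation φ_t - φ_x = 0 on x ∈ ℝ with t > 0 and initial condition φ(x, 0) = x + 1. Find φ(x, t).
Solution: By method of characteristics (waves move left with speed 1):
Along characteristics x + t = const, φ is constant, so φ(x,t) = f(x + t) with f = φ(·, 0).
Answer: φ(x, t) = t + x + 1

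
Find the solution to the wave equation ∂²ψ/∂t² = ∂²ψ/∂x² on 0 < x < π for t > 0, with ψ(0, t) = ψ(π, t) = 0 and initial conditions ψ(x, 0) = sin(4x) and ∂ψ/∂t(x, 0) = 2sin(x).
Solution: Separating variables: ψ = Σ [A_n cos(ω_n t) + B_n sin(ω_n t)] sin(nx), ω_n = n. From ICs (B_n = velocity coefficient / ω_n): A_4=1, B_1=2.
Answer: ψ(x, t) = 2sin(t)sin(x) + sin(4x)cos(4t)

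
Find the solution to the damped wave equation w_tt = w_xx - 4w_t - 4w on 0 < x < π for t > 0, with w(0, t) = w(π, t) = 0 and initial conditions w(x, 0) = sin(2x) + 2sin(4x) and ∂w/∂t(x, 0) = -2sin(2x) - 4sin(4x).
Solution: Substitute w = exp(-2t)u, i.e. u = exp(2t)w.
By the product rule, w_t = exp(-2t)(u_t - 2u), w_tt = exp(-2t)(u_tt - 4u_t + 4u), w_xx = exp(-2t)u_xx.
Substituting into the PDE and dividing by exp(-2t): u_tt - 4u_t + 4u = u_xx - 4(u_t - 2u) - 4u.
The lower-order terms cancel, leaving the standard wave equation u_tt = u_xx.
Initial data for u: u(x,0) = w(x,0) = sin(2x) + 2sin(4x); u_t(x,0) = w_t(x,0) + 2w(x,0) = 0. The boundary conditions carry over: u(0,t) = u(π,t) = 0.
Solve for u:
  Using separation of variables u = X(x)T(t):
  Eigenfunctions: sin(nx), n = 1, 2, 3, ...
  General solution: u(x, t) = Σ [A_n cos(n t) + B_n sin(n t)] sin(nx)
  From u(x,0) = sin(2x) + 2sin(4x): A_2=1, A_4=2. From u_t(x,0) = 0: all B_n = 0.
Hence u(x,t) = sin(2x)cos(2t) + 2sin(4x)cos(4t).
Transform back: w(x,t) = exp(-2t)u(x,t).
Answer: w(x, t) = exp(-2t)sin(2x)cos(2t) + 2exp(-2t)sin(4x)cos(4t)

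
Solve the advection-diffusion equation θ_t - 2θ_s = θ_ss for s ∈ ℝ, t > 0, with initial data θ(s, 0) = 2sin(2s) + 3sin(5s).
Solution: Change to a moving frame: let η = s + 2t, σ = t and write θ(s,t) = u(η,σ).
By the chain rule θ_t = u_σ + 2u_η, θ_s = u_η, θ_ss = u_ηη.
Then θ_t - 2θ_s = u_σ: the advection term cancels and the PDE becomes the heat equation u_σ = u_ηη on η ∈ ℝ.
Initial data: u(η,0) = θ(η,0) = 2sin(2η) + 3sin(5η).
On η ∈ ℝ each mode satisfies (sin(nη))″ = -n² sin(nη), so exp(-n²σ) sin(nη) solves the heat equation; by superposition u(η,σ) = Σ c_n exp(-n²σ) sin(nη).
Reading off the coefficients: c_2=2, c_5=3, so u(η,σ) = 2exp(-4σ)sin(2η) + 3exp(-25σ)sin(5η).
Substituting back η = s + 2t, σ = t: θ(s,t) = u(s + 2t, t).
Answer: θ(s, t) = 2exp(-4t)sin(2s + 4t) + 3exp(-25t)sin(5s + 10t)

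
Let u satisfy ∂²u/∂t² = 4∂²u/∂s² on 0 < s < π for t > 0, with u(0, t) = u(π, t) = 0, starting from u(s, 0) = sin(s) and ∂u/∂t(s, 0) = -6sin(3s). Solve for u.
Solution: Separating variables: u = Σ [A_n cos(ω_n t) + B_n sin(ω_n t)] sin(ns), ω_n = 2n. From ICs (B_n = velocity coefficient / ω_n): A_1=1, B_3=-1.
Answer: u(s, t) = sin(s)cos(2t) - sin(3s)sin(6t)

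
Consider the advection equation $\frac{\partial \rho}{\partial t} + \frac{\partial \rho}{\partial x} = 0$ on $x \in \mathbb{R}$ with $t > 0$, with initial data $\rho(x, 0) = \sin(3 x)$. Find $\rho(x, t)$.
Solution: By characteristics ($dx/dt = 1$), $\rho(x,t) = f(x - t)$ with $f = \rho( \cdot , 0)$.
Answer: $\rho(x, t) = - \sin(3 t - 3 x)$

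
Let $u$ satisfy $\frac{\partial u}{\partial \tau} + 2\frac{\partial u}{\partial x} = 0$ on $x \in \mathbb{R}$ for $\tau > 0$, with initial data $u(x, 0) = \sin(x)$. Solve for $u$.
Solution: By characteristics ($dx/d\tau = 2$), $u(x,\tau) = f(x - 2\tau)$ with $f = u( \cdot , 0)$.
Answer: $u(x, \tau) = - \sin(2 \tau - x)$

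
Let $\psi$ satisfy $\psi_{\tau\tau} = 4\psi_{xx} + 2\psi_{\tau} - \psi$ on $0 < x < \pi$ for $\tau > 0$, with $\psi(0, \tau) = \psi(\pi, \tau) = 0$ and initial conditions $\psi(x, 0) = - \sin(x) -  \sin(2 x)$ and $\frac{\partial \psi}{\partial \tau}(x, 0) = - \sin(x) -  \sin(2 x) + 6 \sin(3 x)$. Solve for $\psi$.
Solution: Substitute $\psi = e^{\tau}u$.
Then $\psi_{\tau} = e^{\tau}(u_{\tau} + u)$, $\psi_{\tau\tau} = e^{\tau}(u_{\tau\tau} + 2u_{\tau} + u)$, $\psi_{xx} = e^{\tau}u_{xx}$; substituting and dividing by $e^{\tau}$, the lower-order terms cancel: $u_{\tau\tau} = 4u_{xx}$ (standard wave equation).
Data for $u$: $u(x,0) = \psi(x,0) = - \sin(x) - \sin(2 x)$; $u_{\tau}(x,0) = \psi_{\tau}(x,0) - \psi(x,0) = 6 \sin(3 x)$. The boundary conditions carry over: $u(0,\tau) = u(\pi,\tau) = 0$.
Separating variables: $u = \sum [A_n \cos(\omega_n \tau) + B_n \sin(\omega_n \tau)] \sin(nx)$, $\omega_n = 2n$. From ICs ($B_n$ = velocity coefficient / $\omega_n$): $A_1=-1, A_2=-1, B_3=1$.
So $u(x,\tau) = - \sin(x) \cos(2 \tau) - \sin(2 x) \cos(4 \tau) + \sin(3 x) \sin(6 \tau)$, and $\psi(x,\tau) = e^{\tau}u(x,\tau)$.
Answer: $\psi(x, \tau) = e^{\tau} \sin(6 \tau) \sin(3 x) -  e^{\tau} \sin(x) \cos(2 \tau) -  e^{\tau} \sin(2 x) \cos(4 \tau)$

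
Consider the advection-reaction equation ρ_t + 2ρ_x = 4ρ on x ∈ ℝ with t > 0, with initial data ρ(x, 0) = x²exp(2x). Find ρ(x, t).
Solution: Substitute ρ = exp(2x)u, i.e. u = exp(-2x)ρ.
By the product rule, ρ_x = exp(2x)(u_x + 2u), ρ_t = exp(2x)u_t.
Substituting into the PDE and dividing by exp(2x): u_t + 2(u_x + 2u) = 4u.
The lower-order terms cancel, leaving the standard advection equation u_t + 2u_x = 0.
Initial data for u: u(x,0) = exp(-2x)ρ(x,0) = x².
Solve for u:
  By method of characteristics (waves move right with speed 2):
  Along characteristics x - 2t = const, u is constant, so u(x,t) = f(x - 2t) with f = u(·, 0).
Hence u(x,t) = 4t² - 4tx + x².
Transform back: ρ(x,t) = exp(2x)u(x,t).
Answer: ρ(x, t) = 4t²exp(2x) - 4txexp(2x) + x²exp(2x)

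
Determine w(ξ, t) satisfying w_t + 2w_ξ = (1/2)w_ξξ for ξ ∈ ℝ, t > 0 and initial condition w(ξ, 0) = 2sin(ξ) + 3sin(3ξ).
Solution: Change to a moving frame: let η = ξ - 2t, σ = t and write w(ξ,t) = u(η,σ).
By the chain rule w_t = u_σ - 2u_η, w_ξ = u_η, w_ξξ = u_ηη.
Then w_t + 2w_ξ = u_σ: the advection term cancels and the PDE becomes the heat equation u_σ = (1/2)u_ηη on η ∈ ℝ.
Initial data: u(η,0) = w(η,0) = 2sin(η) + 3sin(3η).
On η ∈ ℝ each mode satisfies (sin(nη))″ = -n² sin(nη), so exp(-n²σ/2) sin(nη) solves the heat equation; by superposition u(η,σ) = Σ c_n exp(-n²σ/2) sin(nη).
Reading off the coefficients: c_1=2, c_3=3, so u(η,σ) = 2exp(-σ/2)sin(η) + 3exp(-9σ/2)sin(3η).
Substituting back η = ξ - 2t, σ = t: w(ξ,t) = u(ξ - 2t, t).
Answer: w(ξ, t) = -2exp(-t/2)sin(2t - ξ) - 3exp(-9t/2)sin(6t - 3ξ)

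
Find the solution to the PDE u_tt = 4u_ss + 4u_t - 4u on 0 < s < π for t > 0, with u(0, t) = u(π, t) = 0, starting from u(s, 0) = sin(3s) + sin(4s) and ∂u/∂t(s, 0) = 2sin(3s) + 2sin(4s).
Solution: Substitute u = exp(2t)w, i.e. w = exp(-2t)u.
By the product rule, u_t = exp(2t)(w_t + 2w), u_tt = exp(2t)(w_tt + 4w_t + 4w), u_ss = exp(2t)w_ss.
Substituting into the PDE and dividing by exp(2t): w_tt + 4w_t + 4w = 4w_ss + 4(w_t + 2w) - 4w.
The lower-order terms cancel, leaving the standard wave equation w_tt = 4w_ss.
Initial data for w: w(s,0) = u(s,0) = sin(3s) + sin(4s); w_t(s,0) = u_t(s,0) - 2u(s,0) = 0. The boundary conditions carry over: w(0,t) = w(π,t) = 0.
Solve for w:
  Using separation of variables w = X(s)T(t):
  Eigenfunctions: sin(ns), n = 1, 2, 3, ...
  General solution: w(s, t) = Σ [A_n cos(2n t) + B_n sin(2n t)] sin(ns)
  From w(s,0) = sin(3s) + sin(4s): A_3=1, A_4=1. From w_t(s,0) = 0: all B_n = 0.
Hence w(s,t) = sin(3s)cos(6t) + sin(4s)cos(8t).
Transform back: u(s,t) = exp(2t)w(s,t).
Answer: u(s, t) = exp(2t)sin(3s)cos(6t) + exp(2t)sin(4s)cos(8t)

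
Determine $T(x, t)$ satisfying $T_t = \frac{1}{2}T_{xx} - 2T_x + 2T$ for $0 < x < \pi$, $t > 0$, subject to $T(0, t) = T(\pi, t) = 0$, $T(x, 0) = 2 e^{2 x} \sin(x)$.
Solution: Substitute $T = e^{2x}u$.
Then $T_x = e^{2x}(u_x + 2u)$, $T_{xx} = e^{2x}(u_{xx} + 4u_x + 4u)$, $T_t = e^{2x}u_t$; substituting and dividing by $e^{2x}$, the lower-order terms cancel: $u_t = \frac{1}{2}u_{xx}$ (standard heat equation).
Data for $u$: $u(x,0) = e^{-2x}T(x,0) = 2 \sin(x)$. The boundary conditions carry over: $u(0,t) = u(\pi,t) = 0$.
Separating variables: $u = \sum c_n e^{-n^2t/2} \sin(nx)$. From $u(x,0) = 2 \sin(x)$: $c_1=2$.
So $u(x,t) = 2 e^{-t/2} \sin(x)$, and $T(x,t) = e^{2x}u(x,t)$.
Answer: $T(x, t) = 2 e^{-t/2} e^{2 x} \sin(x)$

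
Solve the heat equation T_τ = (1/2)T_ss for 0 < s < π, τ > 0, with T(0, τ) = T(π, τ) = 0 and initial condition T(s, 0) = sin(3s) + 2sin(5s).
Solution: Separating variables: T = Σ c_n exp(-n²τ/2) sin(ns). From T(s,0) = sin(3s) + 2sin(5s): c_3=1, c_5=2.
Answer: T(s, τ) = exp(-9τ/2)sin(3s) + 2exp(-25τ/2)sin(5s)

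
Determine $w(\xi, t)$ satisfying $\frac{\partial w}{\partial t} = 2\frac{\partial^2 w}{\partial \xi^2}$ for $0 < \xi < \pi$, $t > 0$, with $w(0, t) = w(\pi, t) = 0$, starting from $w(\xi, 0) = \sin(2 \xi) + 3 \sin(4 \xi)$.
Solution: Using separation of variables $w = X(\xi)T(t)$:
Eigenfunctions: $\sin(n\xi)$, $n = 1, 2, 3, \ldots$
General solution: $w(\xi, t) = \sum c_n \sin(n\xi) e^{-2n^2 t}$
Matching $w(\xi,0) = \sin(2 \xi) + 3 \sin(4 \xi)$ term by term: $c_2=1, c_4=3$.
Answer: $w(\xi, t) = e^{-8 t} \sin(2 \xi) + 3 e^{-32 t} \sin(4 \xi)$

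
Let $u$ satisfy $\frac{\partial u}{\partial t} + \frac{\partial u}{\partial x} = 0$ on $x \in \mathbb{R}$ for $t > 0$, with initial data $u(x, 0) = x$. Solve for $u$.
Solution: By characteristics ($dx/dt = 1$), $u(x,t) = f(x - t)$ with $f = u( \cdot , 0)$.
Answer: $u(x, t) = - t + x$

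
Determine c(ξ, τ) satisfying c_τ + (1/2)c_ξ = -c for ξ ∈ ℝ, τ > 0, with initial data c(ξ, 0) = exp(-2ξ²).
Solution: Substitute c = exp(-τ)u, i.e. u = exp(τ)c.
By the product rule, c_τ = exp(-τ)(u_τ - u), c_ξ = exp(-τ)u_ξ.
Substituting into the PDE and dividing by exp(-τ): u_τ - u + (1/2)u_ξ = -u.
The lower-order terms cancel, leaving the standard advection equation u_τ + (1/2)u_ξ = 0.
Initial data for u: u(ξ,0) = c(ξ,0) = exp(-2ξ²).
Solve for u:
  By method of characteristics (waves move right with speed 1/2):
  Along characteristics ξ - (1/2)τ = const, u is constant, so u(ξ,τ) = f(ξ - (1/2)τ) with f = u(·, 0).
Hence u(ξ,τ) = exp(-2(ξ - τ/2)²).
Transform back: c(ξ,τ) = exp(-τ)u(ξ,τ).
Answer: c(ξ, τ) = exp(-τ)exp(-2(ξ - τ/2)²)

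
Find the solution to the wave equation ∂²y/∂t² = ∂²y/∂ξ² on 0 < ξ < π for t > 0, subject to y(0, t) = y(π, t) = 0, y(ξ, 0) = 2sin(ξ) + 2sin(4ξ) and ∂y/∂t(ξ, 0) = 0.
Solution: Using separation of variables y = X(ξ)T(t):
Eigenfunctions: sin(nξ), n = 1, 2, 3, ...
General solution: y(ξ, t) = Σ [A_n cos(n t) + B_n sin(n t)] sin(nξ)
From y(ξ,0) = 2sin(ξ) + 2sin(4ξ): A_1=2, A_4=2. From y_t(ξ,0) = 0: all B_n = 0.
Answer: y(ξ, t) = 2sin(ξ)cos(t) + 2sin(4ξ)cos(4t)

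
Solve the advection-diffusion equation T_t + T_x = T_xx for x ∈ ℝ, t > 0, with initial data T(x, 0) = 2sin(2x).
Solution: Moving frame: η = x - t, σ = t, T = u(η,σ), so T_t = u_σ - u_η and T_xx = u_ηη.
Hence T_t + T_x = u_σ and the PDE becomes the heat equation u_σ = u_ηη on η ∈ ℝ.
Initial data: u(η,0) = T(η,0) = 2sin(2η). Each mode sin(nη) decays as exp(-n²σ) on ℝ, so u(η,σ) = Σ c_n exp(-n²σ) sin(nη) with c_2=2: u(η,σ) = 2exp(-4σ)sin(2η).
Substituting back: T(x,t) = u(x - t, t).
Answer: T(x, t) = -2exp(-4t)sin(2t - 2x)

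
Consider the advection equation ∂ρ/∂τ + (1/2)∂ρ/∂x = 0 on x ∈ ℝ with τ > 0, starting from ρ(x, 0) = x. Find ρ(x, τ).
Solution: By characteristics (dx/dτ = 1/2), ρ(x,τ) = f(x - (1/2)τ) with f = ρ(·, 0).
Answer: ρ(x, τ) = x - (1/2)τ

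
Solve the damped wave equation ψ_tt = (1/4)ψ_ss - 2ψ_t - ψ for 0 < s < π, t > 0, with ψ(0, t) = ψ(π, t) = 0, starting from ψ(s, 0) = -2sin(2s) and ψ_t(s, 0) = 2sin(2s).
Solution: Substitute ψ = exp(-t)u, i.e. u = exp(t)ψ.
By the product rule, ψ_t = exp(-t)(u_t - u), ψ_tt = exp(-t)(u_tt - 2u_t + u), ψ_ss = exp(-t)u_ss.
Substituting into the PDE and dividing by exp(-t): u_tt - 2u_t + u = (1/4)u_ss - 2(u_t - u) - u.
The lower-order terms cancel, leaving the standard wave equation u_tt = (1/4)u_ss.
Initial data for u: u(s,0) = ψ(s,0) = -2sin(2s); u_t(s,0) = ψ_t(s,0) + ψ(s,0) = 0. The boundary conditions carry over: u(0,t) = u(π,t) = 0.
Solve for u:
  Using separation of variables u = X(s)T(t):
  Eigenfunctions: sin(ns), n = 1, 2, 3, ...
  General solution: u(s, t) = Σ [A_n cos(n t/2) + B_n sin(n t/2)] sin(ns)
  From u(s,0) = -2sin(2s): A_2=-2. From u_t(s,0) = 0: all B_n = 0.
Hence u(s,t) = -2sin(2s)cos(t).
Transform back: ψ(s,t) = exp(-t)u(s,t).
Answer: ψ(s, t) = -2exp(-t)sin(2s)cos(t)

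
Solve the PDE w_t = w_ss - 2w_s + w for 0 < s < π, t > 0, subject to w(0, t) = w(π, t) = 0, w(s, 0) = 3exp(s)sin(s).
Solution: Substitute w = exp(s)u, i.e. u = exp(-s)w.
By the product rule, w_s = exp(s)(u_s + u), w_ss = exp(s)(u_ss + 2u_s + u), w_t = exp(s)u_t.
Substituting into the PDE and dividing by exp(s): u_t = (u_ss + 2u_s + u) - 2(u_s + u) + u.
The lower-order terms cancel, leaving the standard heat equation u_t = u_ss.
Initial data for u: u(s,0) = exp(-s)w(s,0) = 3sin(s). The boundary conditions carry over: u(0,t) = u(π,t) = 0.
Solve for u:
  Using separation of variables u = X(s)T(t):
  Eigenfunctions: sin(ns), n = 1, 2, 3, ...
  General solution: u(s, t) = Σ c_n sin(ns) exp(-n² t)
  Matching u(s,0) = 3sin(s) term by term: c_1=3.
Hence u(s,t) = 3exp(-t)sin(s).
Transform back: w(s,t) = exp(s)u(s,t).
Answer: w(s, t) = 3exp(s)exp(-t)sin(s)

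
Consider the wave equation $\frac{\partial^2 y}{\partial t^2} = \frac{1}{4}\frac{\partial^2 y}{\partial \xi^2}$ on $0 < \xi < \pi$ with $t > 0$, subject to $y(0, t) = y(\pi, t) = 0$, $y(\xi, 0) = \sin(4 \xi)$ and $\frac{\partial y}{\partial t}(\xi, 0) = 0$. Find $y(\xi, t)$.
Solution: Separating variables: $y = \sum [A_n \cos(\omega_n t) + B_n \sin(\omega_n t)] \sin(n\xi)$, $\omega_n = n/2$. From ICs: $A_4=1$.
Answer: $y(\xi, t) = \sin(4 \xi) \cos(2 t)$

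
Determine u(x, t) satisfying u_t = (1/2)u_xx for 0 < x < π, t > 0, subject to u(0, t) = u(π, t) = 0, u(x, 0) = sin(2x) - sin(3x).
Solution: Using separation of variables u = X(x)T(t):
Eigenfunctions: sin(nx), n = 1, 2, 3, ...
General solution: u(x, t) = Σ c_n sin(nx) exp(-n² t/2)
Matching u(x,0) = sin(2x) - sin(3x) term by term: c_2=1, c_3=-1.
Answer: u(x, t) = exp(-2t)sin(2x) - exp(-9t/2)sin(3x)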